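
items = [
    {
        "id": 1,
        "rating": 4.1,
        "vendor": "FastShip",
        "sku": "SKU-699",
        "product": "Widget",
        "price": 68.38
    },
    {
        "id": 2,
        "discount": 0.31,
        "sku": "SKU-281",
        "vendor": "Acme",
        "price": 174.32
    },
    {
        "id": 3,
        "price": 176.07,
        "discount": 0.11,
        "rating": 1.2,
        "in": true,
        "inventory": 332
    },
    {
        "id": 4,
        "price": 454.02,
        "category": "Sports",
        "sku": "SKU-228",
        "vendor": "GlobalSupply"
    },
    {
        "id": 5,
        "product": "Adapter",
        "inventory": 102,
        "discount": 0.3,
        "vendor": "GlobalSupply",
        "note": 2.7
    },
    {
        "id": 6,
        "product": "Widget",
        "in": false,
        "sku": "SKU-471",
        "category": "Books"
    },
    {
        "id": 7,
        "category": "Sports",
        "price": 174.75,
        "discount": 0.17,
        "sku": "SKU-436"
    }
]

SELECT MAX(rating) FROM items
4.1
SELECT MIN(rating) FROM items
1.2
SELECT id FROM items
[1, 2, 3, 4, 5, 6, 7]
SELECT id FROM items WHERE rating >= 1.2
[1, 3]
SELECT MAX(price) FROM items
454.02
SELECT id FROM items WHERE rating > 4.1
[]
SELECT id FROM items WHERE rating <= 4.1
[1, 3]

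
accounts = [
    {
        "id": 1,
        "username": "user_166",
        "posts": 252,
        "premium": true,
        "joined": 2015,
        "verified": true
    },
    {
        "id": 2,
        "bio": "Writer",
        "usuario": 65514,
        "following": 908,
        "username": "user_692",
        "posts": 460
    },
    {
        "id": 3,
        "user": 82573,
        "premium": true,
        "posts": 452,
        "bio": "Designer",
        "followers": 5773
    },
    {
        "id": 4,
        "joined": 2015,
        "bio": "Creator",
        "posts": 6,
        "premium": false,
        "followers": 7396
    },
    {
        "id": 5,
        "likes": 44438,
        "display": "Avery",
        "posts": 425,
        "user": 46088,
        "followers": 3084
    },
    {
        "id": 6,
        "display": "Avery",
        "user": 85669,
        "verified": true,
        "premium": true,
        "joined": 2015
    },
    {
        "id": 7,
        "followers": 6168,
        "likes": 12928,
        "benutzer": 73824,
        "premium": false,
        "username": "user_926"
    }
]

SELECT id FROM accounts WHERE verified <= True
[1, 6]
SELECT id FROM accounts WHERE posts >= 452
[2, 3]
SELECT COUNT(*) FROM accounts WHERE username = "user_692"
1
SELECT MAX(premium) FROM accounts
True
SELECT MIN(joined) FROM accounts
2015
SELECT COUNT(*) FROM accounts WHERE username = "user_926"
1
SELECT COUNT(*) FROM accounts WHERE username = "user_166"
1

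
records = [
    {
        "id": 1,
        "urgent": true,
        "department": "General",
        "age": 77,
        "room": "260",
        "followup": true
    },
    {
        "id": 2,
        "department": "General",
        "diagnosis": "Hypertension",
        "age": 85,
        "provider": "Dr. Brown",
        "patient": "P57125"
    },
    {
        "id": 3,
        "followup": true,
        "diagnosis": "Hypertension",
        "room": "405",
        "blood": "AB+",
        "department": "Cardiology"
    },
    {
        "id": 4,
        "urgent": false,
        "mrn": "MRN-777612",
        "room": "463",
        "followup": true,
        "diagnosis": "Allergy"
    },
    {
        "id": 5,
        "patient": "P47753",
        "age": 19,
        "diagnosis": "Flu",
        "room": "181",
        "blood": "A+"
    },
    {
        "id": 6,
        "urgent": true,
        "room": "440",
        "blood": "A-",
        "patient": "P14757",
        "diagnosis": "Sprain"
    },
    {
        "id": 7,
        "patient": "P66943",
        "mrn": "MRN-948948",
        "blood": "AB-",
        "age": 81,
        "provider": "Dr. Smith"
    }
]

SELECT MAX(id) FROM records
7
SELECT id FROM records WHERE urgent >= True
[1, 6]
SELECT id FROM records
[1, 2, 3, 4, 5, 6, 7]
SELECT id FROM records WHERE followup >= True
[1, 3, 4]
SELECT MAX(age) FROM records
85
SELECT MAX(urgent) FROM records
True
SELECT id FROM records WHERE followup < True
[]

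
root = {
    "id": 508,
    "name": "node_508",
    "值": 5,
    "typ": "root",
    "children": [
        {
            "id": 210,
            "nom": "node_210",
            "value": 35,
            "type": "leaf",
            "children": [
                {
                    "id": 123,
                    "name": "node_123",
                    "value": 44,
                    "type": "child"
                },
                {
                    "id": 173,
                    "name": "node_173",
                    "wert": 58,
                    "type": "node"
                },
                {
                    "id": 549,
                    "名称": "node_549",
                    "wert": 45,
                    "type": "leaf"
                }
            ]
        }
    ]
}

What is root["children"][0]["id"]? 210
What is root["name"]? "node_508"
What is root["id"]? 508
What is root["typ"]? "root"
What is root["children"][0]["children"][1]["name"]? "node_173"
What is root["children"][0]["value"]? 35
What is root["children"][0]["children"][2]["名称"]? "node_549"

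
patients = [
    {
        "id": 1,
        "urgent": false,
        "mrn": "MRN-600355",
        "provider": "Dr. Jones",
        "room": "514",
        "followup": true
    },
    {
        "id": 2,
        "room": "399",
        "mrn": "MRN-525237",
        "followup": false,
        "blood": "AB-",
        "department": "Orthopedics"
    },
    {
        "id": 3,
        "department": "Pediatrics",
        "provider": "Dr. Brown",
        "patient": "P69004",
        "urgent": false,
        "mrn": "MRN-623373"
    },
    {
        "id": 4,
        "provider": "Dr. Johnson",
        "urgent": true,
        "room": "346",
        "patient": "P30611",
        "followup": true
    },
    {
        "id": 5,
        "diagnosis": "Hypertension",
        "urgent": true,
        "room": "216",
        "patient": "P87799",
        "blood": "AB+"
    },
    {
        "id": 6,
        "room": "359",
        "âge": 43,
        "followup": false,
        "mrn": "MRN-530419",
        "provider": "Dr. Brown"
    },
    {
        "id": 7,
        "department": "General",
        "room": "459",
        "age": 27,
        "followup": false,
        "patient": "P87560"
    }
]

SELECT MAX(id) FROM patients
7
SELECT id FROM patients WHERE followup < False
[]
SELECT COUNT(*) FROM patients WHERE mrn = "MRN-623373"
1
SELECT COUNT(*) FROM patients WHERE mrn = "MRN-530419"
1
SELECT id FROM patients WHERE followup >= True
[1, 4]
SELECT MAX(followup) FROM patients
True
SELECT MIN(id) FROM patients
1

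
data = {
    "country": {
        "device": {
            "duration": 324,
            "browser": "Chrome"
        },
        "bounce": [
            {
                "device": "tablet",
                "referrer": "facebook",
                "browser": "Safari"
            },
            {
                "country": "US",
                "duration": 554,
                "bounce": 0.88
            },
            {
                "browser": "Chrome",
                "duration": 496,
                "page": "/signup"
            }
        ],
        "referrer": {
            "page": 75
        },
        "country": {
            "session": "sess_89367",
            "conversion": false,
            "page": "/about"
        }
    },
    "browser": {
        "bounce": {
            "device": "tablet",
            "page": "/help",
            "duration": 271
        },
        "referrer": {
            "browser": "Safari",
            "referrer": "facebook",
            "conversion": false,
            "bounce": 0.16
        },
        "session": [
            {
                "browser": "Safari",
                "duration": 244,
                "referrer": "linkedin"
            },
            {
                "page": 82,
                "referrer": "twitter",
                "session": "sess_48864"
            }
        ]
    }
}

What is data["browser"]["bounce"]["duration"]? 271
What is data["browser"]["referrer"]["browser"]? "Safari"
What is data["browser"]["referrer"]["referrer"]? "facebook"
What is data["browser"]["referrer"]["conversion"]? False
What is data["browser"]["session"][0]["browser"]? "Safari"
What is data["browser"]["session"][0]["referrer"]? "linkedin"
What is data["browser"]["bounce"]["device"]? "tablet"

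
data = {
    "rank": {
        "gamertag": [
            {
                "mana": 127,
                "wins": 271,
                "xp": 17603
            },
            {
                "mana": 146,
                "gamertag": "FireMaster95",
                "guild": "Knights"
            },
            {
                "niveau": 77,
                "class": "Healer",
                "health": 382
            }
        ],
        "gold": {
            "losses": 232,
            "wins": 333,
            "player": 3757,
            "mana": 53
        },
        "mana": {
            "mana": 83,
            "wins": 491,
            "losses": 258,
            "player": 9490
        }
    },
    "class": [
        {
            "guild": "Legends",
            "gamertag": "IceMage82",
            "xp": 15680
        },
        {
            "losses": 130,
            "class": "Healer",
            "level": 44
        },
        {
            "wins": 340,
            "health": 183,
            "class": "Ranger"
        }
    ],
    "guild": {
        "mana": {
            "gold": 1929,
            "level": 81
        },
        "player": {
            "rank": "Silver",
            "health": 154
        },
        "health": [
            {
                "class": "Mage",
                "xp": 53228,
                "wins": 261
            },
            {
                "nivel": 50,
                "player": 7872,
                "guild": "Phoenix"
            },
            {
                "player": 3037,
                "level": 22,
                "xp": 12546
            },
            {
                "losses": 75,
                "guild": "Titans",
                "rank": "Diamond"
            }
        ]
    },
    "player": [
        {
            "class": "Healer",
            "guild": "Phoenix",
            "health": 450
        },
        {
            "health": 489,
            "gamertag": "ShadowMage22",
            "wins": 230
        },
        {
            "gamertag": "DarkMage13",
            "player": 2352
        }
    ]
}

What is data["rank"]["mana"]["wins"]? 491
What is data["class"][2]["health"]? 183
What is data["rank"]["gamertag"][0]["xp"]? 17603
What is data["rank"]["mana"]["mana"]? 83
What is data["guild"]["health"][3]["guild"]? "Titans"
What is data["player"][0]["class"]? "Healer"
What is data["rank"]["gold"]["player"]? 3757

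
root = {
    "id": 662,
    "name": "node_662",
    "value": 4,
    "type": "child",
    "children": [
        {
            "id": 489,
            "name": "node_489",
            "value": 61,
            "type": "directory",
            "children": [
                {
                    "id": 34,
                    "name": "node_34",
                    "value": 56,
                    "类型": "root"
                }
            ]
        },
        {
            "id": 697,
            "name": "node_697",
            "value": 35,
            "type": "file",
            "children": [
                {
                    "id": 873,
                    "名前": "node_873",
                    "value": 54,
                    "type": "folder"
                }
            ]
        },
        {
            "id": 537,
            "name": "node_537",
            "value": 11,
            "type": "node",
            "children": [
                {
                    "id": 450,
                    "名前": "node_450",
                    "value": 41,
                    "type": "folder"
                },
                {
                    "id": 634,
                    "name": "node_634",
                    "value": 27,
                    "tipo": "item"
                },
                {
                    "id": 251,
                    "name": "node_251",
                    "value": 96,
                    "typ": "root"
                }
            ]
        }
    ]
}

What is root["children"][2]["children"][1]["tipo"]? "item"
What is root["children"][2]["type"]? "node"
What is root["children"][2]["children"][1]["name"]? "node_634"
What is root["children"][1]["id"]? 697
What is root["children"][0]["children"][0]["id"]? 34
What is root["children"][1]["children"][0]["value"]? 54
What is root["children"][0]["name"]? "node_489"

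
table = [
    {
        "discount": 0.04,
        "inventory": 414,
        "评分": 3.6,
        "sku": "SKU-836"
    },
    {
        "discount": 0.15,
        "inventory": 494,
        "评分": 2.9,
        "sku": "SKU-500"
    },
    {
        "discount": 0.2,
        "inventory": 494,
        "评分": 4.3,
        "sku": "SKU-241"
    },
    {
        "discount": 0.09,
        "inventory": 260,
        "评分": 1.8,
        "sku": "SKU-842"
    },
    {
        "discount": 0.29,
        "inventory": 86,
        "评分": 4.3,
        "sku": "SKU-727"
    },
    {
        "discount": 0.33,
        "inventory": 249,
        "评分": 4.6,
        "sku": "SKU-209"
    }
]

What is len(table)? 6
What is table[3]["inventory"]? 260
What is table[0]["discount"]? 0.04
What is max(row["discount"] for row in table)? 0.33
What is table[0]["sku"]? "SKU-836"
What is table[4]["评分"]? 4.3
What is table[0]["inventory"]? 414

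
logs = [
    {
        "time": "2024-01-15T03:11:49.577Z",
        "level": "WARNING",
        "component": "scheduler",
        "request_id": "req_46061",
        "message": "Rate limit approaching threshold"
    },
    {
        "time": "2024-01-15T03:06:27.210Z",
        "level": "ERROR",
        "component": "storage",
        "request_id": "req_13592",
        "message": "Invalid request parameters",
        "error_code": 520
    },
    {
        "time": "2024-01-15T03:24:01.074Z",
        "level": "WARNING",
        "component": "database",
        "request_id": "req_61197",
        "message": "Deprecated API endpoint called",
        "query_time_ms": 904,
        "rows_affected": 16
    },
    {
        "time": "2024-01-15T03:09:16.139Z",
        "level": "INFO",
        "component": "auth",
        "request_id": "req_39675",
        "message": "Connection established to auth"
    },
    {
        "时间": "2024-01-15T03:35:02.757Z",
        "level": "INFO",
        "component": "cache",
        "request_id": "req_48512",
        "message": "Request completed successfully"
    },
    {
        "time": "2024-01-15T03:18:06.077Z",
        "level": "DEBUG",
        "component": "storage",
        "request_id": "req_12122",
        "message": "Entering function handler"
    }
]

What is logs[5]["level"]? "DEBUG"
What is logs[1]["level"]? "ERROR"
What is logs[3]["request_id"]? "req_39675"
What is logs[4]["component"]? "cache"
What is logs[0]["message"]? "Rate limit approaching threshold"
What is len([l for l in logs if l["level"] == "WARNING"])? 2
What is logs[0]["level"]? "WARNING"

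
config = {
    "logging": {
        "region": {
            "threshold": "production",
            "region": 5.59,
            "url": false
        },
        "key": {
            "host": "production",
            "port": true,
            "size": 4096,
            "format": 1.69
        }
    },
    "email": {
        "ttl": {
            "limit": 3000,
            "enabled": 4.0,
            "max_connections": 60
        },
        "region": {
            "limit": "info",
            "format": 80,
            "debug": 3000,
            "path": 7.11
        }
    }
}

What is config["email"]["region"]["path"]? 7.11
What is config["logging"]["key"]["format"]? 1.69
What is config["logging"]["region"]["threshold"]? "production"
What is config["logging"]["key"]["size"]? 4096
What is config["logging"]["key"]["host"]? "production"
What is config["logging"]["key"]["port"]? True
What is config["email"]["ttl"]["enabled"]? 4.0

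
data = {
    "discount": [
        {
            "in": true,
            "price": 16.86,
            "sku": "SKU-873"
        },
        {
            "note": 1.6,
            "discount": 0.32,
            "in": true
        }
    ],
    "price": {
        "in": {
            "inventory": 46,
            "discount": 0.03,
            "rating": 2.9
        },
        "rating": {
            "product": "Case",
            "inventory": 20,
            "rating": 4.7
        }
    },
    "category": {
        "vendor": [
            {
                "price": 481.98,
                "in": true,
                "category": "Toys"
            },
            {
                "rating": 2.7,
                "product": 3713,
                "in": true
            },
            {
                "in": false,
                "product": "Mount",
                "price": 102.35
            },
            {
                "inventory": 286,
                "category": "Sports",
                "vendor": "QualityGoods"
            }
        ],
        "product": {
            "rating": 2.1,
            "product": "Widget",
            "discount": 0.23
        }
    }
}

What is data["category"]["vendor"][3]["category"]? "Sports"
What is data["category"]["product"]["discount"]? 0.23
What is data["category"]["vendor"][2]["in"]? False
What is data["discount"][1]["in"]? True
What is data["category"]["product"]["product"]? "Widget"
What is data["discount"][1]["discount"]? 0.32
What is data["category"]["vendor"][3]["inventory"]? 286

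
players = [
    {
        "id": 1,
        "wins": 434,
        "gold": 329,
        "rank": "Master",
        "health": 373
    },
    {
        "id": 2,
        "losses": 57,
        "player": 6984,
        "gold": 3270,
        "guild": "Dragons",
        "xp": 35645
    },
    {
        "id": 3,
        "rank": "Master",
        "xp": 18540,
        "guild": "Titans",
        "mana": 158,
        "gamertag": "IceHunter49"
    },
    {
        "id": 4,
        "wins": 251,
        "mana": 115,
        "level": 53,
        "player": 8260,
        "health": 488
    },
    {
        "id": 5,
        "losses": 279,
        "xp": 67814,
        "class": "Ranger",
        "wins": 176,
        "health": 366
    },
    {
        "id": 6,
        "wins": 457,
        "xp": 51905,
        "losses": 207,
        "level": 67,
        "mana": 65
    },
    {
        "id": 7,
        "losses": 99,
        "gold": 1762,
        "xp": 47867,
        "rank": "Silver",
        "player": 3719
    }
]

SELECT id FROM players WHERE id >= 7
[7]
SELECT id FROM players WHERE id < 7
[1, 2, 3, 4, 5, 6]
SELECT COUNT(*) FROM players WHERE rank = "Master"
2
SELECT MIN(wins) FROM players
176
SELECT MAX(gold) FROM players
3270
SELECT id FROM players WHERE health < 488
[1, 5]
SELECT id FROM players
[1, 2, 3, 4, 5, 6, 7]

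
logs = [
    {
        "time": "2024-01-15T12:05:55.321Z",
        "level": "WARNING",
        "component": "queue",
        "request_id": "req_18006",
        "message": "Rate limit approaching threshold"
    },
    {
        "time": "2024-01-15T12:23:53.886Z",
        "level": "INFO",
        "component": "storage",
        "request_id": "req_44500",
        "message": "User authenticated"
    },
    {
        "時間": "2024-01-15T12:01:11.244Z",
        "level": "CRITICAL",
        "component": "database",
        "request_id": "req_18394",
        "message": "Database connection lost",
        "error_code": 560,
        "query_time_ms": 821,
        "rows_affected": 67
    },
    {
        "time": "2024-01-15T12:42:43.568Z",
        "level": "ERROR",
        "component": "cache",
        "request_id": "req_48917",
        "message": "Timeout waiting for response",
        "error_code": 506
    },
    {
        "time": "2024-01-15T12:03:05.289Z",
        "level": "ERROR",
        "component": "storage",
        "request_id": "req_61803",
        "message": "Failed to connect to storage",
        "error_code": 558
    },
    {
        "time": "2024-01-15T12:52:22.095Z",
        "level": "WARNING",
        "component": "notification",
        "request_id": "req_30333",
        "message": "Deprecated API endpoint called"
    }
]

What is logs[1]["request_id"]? "req_44500"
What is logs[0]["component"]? "queue"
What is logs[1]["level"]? "INFO"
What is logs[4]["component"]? "storage"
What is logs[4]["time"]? "2024-01-15T12:03:05.289Z"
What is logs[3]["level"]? "ERROR"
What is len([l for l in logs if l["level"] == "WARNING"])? 2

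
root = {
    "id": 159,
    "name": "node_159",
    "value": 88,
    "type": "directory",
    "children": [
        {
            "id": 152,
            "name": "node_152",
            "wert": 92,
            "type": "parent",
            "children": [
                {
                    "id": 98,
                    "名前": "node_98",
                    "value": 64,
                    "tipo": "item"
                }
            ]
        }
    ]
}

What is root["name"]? "node_159"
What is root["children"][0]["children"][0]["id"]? 98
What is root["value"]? 88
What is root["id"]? 159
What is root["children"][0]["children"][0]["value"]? 64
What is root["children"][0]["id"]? 152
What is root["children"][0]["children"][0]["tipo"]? "item"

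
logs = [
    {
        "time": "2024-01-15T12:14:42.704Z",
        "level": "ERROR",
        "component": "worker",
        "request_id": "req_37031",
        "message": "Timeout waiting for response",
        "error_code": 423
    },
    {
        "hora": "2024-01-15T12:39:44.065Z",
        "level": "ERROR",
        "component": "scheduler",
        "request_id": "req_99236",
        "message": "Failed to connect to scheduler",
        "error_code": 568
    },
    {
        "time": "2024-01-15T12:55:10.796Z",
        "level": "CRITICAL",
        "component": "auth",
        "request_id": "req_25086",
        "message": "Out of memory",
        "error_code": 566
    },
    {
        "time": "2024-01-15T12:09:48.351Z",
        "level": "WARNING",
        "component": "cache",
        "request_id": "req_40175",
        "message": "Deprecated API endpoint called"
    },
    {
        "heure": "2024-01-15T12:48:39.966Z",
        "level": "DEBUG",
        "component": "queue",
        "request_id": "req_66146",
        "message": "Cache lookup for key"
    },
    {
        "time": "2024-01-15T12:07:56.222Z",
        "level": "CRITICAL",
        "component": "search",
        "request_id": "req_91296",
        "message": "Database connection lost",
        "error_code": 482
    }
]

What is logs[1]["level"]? "ERROR"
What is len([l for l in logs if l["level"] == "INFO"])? 0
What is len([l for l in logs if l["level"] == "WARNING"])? 1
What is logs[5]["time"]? "2024-01-15T12:07:56.222Z"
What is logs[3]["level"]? "WARNING"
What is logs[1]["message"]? "Failed to connect to scheduler"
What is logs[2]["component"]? "auth"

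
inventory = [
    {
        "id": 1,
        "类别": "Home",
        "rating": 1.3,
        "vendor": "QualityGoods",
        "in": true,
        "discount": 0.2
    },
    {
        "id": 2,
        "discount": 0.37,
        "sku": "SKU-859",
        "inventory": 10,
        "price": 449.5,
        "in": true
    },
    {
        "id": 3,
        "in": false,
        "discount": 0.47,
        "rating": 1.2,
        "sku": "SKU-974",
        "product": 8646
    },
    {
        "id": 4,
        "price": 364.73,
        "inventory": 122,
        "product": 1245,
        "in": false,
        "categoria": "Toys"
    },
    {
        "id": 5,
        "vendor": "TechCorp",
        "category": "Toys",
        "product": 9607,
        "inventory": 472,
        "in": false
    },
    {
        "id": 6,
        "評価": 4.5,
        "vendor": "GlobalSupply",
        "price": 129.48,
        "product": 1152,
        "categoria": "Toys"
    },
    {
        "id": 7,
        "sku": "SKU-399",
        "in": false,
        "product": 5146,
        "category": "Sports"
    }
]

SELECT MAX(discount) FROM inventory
0.47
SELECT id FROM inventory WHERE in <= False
[3, 4, 5, 7]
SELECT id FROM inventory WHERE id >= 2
[2, 3, 4, 5, 6, 7]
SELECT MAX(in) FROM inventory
True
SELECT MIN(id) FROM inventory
1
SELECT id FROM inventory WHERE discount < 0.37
[1]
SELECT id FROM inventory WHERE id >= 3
[3, 4, 5, 6, 7]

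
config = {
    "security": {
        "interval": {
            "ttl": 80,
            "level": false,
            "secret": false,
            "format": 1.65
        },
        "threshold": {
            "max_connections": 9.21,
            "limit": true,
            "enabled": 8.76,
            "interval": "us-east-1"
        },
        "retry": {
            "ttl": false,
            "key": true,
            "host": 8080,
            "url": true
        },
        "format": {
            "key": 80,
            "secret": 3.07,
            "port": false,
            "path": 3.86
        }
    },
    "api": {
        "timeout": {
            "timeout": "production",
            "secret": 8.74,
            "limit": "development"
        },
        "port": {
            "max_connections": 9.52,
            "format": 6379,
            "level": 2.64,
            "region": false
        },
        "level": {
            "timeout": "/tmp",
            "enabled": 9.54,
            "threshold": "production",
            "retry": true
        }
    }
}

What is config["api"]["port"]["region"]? False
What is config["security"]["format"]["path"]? 3.86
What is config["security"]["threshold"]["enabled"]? 8.76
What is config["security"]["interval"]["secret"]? False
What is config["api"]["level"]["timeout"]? "/tmp"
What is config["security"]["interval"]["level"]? False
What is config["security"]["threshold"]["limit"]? True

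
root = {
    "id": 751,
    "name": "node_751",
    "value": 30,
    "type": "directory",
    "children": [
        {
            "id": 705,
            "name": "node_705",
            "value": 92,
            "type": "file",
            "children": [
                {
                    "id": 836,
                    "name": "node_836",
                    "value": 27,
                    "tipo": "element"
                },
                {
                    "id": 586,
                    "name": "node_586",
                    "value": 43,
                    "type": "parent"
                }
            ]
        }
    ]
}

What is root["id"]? 751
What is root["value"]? 30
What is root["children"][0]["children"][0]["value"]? 27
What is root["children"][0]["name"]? "node_705"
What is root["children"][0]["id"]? 705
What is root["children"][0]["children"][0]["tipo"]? "element"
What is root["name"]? "node_751"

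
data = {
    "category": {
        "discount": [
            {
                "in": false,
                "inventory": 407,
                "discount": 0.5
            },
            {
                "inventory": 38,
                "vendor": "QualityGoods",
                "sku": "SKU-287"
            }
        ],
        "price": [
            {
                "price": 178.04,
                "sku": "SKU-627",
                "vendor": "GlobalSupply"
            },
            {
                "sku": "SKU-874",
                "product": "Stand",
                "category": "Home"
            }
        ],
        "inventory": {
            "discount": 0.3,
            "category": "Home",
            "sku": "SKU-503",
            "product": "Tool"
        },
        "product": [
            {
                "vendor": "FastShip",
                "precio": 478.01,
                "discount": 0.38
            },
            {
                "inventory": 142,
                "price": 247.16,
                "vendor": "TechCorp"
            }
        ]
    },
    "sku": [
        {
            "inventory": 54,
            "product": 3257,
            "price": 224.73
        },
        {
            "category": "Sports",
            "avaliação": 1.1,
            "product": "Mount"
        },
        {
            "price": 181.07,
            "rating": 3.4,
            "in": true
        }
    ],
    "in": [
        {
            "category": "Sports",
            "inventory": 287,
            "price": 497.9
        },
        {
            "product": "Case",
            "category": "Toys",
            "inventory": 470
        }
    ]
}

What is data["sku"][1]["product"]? "Mount"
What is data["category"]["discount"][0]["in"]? False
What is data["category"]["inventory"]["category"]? "Home"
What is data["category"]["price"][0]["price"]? 178.04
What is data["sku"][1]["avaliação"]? 1.1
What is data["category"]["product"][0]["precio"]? 478.01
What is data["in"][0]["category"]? "Sports"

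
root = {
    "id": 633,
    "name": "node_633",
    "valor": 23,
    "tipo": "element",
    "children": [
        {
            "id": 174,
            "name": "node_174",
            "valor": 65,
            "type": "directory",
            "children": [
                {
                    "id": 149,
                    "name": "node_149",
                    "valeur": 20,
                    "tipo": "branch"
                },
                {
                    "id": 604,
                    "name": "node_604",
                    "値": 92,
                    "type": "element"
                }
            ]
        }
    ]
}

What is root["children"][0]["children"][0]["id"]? 149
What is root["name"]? "node_633"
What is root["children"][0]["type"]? "directory"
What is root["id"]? 633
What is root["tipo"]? "element"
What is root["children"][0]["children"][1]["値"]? 92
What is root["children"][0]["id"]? 174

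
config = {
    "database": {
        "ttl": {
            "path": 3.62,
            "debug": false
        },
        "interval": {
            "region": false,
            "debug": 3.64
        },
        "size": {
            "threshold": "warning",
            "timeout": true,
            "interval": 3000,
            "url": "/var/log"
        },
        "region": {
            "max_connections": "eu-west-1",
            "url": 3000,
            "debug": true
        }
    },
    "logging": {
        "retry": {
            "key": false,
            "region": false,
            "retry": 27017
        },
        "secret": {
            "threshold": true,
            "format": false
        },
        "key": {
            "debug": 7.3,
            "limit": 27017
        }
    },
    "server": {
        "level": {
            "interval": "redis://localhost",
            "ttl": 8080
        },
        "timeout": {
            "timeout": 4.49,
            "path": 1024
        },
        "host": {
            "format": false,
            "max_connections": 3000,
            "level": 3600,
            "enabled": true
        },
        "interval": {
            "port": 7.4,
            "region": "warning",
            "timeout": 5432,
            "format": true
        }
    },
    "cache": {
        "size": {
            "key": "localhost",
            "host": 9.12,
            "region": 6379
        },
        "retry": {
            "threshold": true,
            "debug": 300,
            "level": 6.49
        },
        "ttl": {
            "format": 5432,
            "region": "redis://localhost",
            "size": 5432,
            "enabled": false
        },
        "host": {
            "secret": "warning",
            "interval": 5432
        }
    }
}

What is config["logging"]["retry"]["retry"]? 27017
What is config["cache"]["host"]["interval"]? 5432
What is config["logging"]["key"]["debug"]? 7.3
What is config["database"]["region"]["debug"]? True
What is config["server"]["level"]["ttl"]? 8080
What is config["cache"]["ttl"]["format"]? 5432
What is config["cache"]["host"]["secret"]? "warning"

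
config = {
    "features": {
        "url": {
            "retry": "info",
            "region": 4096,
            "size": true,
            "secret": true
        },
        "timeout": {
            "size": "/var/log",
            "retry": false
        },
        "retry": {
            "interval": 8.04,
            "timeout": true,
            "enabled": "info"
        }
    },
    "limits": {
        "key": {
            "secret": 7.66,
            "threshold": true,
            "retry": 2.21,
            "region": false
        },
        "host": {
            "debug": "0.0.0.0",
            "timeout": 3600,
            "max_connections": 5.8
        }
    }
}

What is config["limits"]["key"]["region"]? False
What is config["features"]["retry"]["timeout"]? True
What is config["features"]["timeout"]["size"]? "/var/log"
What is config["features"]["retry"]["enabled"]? "info"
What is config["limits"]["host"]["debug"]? "0.0.0.0"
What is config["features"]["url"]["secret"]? True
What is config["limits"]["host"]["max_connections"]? 5.8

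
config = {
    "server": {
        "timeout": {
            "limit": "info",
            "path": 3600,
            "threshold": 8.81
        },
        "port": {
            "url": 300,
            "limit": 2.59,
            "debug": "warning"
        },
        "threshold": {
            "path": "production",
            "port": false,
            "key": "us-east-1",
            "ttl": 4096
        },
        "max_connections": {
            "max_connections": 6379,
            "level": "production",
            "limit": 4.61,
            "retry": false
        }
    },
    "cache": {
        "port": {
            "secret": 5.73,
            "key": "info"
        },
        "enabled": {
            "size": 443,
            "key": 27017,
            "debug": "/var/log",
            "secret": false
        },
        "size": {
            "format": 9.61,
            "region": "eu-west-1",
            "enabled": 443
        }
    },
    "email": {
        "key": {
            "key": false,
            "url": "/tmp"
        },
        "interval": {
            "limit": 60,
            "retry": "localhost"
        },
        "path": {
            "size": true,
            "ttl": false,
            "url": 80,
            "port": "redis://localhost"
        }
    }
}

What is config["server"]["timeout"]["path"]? 3600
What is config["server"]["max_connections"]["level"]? "production"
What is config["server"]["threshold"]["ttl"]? 4096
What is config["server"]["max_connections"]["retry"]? False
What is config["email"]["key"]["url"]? "/tmp"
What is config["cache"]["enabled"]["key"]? 27017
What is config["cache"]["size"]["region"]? "eu-west-1"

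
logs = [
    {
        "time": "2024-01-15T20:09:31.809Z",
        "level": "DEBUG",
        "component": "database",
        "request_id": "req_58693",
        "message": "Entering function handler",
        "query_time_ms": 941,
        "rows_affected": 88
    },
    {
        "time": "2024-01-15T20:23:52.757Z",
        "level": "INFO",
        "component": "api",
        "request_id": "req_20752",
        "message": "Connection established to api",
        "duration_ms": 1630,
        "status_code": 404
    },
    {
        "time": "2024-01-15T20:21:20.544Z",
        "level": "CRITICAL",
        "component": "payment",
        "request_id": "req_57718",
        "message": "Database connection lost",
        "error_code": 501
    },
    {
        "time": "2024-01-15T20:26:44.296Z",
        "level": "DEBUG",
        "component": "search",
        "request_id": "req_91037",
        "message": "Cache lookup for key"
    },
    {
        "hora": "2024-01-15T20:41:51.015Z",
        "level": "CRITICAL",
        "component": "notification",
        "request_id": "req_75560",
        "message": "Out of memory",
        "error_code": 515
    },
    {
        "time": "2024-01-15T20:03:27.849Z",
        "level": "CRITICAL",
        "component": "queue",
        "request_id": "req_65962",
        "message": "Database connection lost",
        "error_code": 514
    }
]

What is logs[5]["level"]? "CRITICAL"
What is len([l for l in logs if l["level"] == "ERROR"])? 0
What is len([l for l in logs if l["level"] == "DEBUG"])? 2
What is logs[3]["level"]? "DEBUG"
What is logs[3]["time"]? "2024-01-15T20:26:44.296Z"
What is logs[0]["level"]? "DEBUG"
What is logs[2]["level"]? "CRITICAL"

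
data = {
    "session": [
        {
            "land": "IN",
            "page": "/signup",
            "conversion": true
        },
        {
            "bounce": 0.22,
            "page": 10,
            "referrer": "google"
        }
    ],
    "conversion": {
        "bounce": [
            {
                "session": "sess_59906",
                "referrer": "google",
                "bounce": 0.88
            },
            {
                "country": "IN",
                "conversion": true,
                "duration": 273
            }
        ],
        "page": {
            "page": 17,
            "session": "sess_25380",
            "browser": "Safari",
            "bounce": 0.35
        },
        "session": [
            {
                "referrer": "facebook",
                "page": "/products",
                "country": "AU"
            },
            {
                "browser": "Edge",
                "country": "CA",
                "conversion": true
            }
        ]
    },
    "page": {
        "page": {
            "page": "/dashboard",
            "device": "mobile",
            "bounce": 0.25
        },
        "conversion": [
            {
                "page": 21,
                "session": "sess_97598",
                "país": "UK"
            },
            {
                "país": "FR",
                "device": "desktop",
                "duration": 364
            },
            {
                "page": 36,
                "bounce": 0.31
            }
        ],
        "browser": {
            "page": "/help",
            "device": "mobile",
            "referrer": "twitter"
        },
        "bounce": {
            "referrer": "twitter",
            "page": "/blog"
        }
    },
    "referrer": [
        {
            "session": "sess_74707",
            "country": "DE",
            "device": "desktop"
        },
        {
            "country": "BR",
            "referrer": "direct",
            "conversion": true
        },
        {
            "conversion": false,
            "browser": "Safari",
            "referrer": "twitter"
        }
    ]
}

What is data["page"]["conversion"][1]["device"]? "desktop"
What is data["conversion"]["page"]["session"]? "sess_25380"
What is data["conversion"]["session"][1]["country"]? "CA"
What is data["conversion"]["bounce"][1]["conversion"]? True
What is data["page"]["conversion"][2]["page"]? 36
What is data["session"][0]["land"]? "IN"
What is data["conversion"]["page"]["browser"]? "Safari"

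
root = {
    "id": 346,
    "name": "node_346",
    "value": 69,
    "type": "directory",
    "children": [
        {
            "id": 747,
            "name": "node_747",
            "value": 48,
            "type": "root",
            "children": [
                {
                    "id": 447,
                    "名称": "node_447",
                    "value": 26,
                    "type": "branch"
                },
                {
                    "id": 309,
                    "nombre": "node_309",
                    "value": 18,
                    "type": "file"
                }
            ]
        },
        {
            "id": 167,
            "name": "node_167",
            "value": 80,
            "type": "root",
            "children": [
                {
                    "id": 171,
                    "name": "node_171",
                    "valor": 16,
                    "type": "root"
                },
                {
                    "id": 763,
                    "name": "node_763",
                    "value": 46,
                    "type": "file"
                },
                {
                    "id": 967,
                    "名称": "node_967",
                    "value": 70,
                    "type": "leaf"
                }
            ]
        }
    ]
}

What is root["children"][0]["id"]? 747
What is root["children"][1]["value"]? 80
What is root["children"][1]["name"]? "node_167"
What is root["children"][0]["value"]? 48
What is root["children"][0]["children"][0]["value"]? 26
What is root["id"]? 346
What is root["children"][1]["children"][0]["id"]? 171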